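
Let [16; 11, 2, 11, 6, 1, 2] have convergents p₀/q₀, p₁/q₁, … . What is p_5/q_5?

Using pₖ = aₖpₖ₋₁ + pₖ₋₂, qₖ = aₖqₖ₋₁ + qₖ₋₂ (with p₋₁=1, p₋₂=0, q₋₁=0, q₋₂=1):
  k=0: a=16, p=16, q=1
  k=1: a=11, p=177, q=11
  k=2: a=2, p=370, q=23
  k=3: a=11, p=4247, q=264
  k=4: a=6, p=25852, q=1607
  k=5: a=1, p=30099, q=1871

30099/1871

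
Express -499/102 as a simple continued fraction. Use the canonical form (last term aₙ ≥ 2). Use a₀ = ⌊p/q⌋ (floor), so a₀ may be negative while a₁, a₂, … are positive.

[-5; 9, 3, 1, 2]

-499 = -5*102 + 11
102 = 9*11 + 3
11 = 3*3 + 2
3 = 1*2 + 1
2 = 2*1 + 0  (stop)
So -499/102 = [-5; 9, 3, 1, 2].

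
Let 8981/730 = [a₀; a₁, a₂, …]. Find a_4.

2

8981 = 12·730 + 221   →  a_0 = 12
730 = 3·221 + 67   →  a_1 = 3
221 = 3·67 + 20   →  a_2 = 3
67 = 3·20 + 7   →  a_3 = 3
20 = 2·7 + 6   →  a_4 = 2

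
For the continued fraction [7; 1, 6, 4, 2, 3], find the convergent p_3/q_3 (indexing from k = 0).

228/29

Using pₖ = aₖpₖ₋₁ + pₖ₋₂, qₖ = aₖqₖ₋₁ + qₖ₋₂ (with p₋₁=1, p₋₂=0, q₋₁=0, q₋₂=1):
  k=0: a=7, p=7, q=1
  k=1: a=1, p=8, q=1
  k=2: a=6, p=55, q=7
  k=3: a=4, p=228, q=29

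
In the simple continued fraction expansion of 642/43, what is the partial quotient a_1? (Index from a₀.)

642 = 14·43 + 40   →  a_0 = 14
43 = 1·40 + 3   →  a_1 = 1

1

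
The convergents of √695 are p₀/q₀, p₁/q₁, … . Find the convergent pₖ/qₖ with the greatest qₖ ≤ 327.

2979/113

√695 = [26; 2, 1, 3, 10, 3, 1, 2, 52, …] (period length 8).
Convergents:
  p_0/q_0 = 26/1
  p_1/q_1 = 53/2
  p_2/q_2 = 79/3
  p_3/q_3 = 290/11
  p_4/q_4 = 2979/113
  p_5/q_5 = 9227/350
q_4 = 113 ≤ 327 < 350 = q_5, so the answer is 2979/113.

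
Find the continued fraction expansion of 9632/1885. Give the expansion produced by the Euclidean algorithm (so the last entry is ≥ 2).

[5; 9, 9, 2, 2, 4]

9632 = 5·1885 + 207
1885 = 9·207 + 22
207 = 9·22 + 9
22 = 2·9 + 4
9 = 2·4 + 1
4 = 4·1 + 0  (stop)
So 9632/1885 = [5; 9, 9, 2, 2, 4].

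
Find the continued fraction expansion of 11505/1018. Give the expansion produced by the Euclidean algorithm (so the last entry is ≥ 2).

11505 = 11*1018 + 307
1018 = 3*307 + 97
307 = 3*97 + 16
97 = 6*16 + 1
16 = 16*1 + 0  (stop)
So 11505/1018 = [11; 3, 3, 6, 16].

[11; 3, 3, 6, 16]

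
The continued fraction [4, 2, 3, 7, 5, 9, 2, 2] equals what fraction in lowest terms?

Fold from the inside: start with 2/1.
  2 + 1/2 = 5/2
  9 + 2/5 = 47/5
  5 + 5/47 = 240/47
  7 + 47/240 = 1727/240
  3 + 240/1727 = 5421/1727
  2 + 1727/5421 = 12569/5421
  4 + 5421/12569 = 55697/12569

55697/12569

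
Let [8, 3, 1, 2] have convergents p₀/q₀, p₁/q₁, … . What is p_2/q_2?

33/4

Using pₖ = aₖpₖ₋₁ + pₖ₋₂, qₖ = aₖqₖ₋₁ + qₖ₋₂ (with p₋₁=1, p₋₂=0, q₋₁=0, q₋₂=1):
  k=0: a=8, p=8, q=1
  k=1: a=3, p=25, q=3
  k=2: a=1, p=33, q=4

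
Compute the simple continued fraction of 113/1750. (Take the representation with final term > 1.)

[0; 15, 2, 18, 3]

113 = 0·1750 + 113
1750 = 15·113 + 55
113 = 2·55 + 3
55 = 18·3 + 1
3 = 3·1 + 0  (stop)
So 113/1750 = [0; 15, 2, 18, 3].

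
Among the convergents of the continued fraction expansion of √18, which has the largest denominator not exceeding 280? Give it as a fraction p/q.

√18 = [4; 4, 8, …] (period length 2).
Convergents:
  p_0/q_0 = 4/1
  p_1/q_1 = 17/4
  p_2/q_2 = 140/33
  p_3/q_3 = 577/136
  p_4/q_4 = 4756/1121
q_3 = 136 ≤ 280 < 1121 = q_4, so the answer is 577/136.

577/136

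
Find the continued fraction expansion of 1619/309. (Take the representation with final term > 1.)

1619 = 5×309 + 74
309 = 4×74 + 13
74 = 5×13 + 9
13 = 1×9 + 4
9 = 2×4 + 1
4 = 4×1 + 0  (stop)
So 1619/309 = [5; 4, 5, 1, 2, 4].

[5; 4, 5, 1, 2, 4]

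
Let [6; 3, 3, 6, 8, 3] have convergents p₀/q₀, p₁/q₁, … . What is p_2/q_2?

63/10

Using pₖ = aₖpₖ₋₁ + pₖ₋₂, qₖ = aₖqₖ₋₁ + qₖ₋₂ (with p₋₁=1, p₋₂=0, q₋₁=0, q₋₂=1):
  k=0: a=6, p=6, q=1
  k=1: a=3, p=19, q=3
  k=2: a=3, p=63, q=10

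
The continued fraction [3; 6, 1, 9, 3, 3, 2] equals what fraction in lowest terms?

5145/1636

Using pₖ = aₖpₖ₋₁ + pₖ₋₂ and qₖ = aₖqₖ₋₁ + qₖ₋₂:
  k=0: a=3, p=3, q=1
  k=1: a=6, p=19, q=6
  k=2: a=1, p=22, q=7
  k=3: a=9, p=217, q=69
  k=4: a=3, p=673, q=214
  k=5: a=3, p=2236, q=711
  k=6: a=2, p=5145, q=1636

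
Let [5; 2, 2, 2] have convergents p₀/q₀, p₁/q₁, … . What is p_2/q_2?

Using pₖ = aₖpₖ₋₁ + pₖ₋₂, qₖ = aₖqₖ₋₁ + qₖ₋₂ (with p₋₁=1, p₋₂=0, q₋₁=0, q₋₂=1):
  k=0: a=5, p=5, q=1
  k=1: a=2, p=11, q=2
  k=2: a=2, p=27, q=5

27/5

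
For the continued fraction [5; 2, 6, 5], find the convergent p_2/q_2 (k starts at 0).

Using pₖ = aₖpₖ₋₁ + pₖ₋₂, qₖ = aₖqₖ₋₁ + qₖ₋₂ (with p₋₁=1, p₋₂=0, q₋₁=0, q₋₂=1):
  k=0: a=5, p=5, q=1
  k=1: a=2, p=11, q=2
  k=2: a=6, p=71, q=13

71/13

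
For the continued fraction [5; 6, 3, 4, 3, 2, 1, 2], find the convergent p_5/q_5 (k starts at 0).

Using pₖ = aₖpₖ₋₁ + pₖ₋₂, qₖ = aₖqₖ₋₁ + qₖ₋₂ (with p₋₁=1, p₋₂=0, q₋₁=0, q₋₂=1):
  k=0: a=5, p=5, q=1
  k=1: a=6, p=31, q=6
  k=2: a=3, p=98, q=19
  k=3: a=4, p=423, q=82
  k=4: a=3, p=1367, q=265
  k=5: a=2, p=3157, q=612

3157/612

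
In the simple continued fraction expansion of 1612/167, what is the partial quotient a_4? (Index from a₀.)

7

1612 = 9·167 + 109   →  a_0 = 9
167 = 1·109 + 58   →  a_1 = 1
109 = 1·58 + 51   →  a_2 = 1
58 = 1·51 + 7   →  a_3 = 1
51 = 7·7 + 2   →  a_4 = 7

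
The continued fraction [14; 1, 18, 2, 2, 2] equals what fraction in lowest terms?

3483/233

Using pₖ = aₖpₖ₋₁ + pₖ₋₂ and qₖ = aₖqₖ₋₁ + qₖ₋₂:
  k=0: a=14, p=14, q=1
  k=1: a=1, p=15, q=1
  k=2: a=18, p=284, q=19
  k=3: a=2, p=583, q=39
  k=4: a=2, p=1450, q=97
  k=5: a=2, p=3483, q=233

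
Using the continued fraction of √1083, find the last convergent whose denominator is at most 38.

362/11

√1083 = [32; 1, 9, 1, 64, …] (period length 4).
Convergents:
  p_0/q_0 = 32/1
  p_1/q_1 = 33/1
  p_2/q_2 = 329/10
  p_3/q_3 = 362/11
  p_4/q_4 = 23497/714
q_3 = 11 ≤ 38 < 714 = q_4, so the answer is 362/11.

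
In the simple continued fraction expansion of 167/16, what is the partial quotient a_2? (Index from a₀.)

3

167 = 10·16 + 7   →  a_0 = 10
16 = 2·7 + 2   →  a_1 = 2
7 = 3·2 + 1   →  a_2 = 3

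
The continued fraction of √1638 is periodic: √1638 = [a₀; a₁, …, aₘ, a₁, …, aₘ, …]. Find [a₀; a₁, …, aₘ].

[40; 2, 8, 2, 80]

a₀ = ⌊√1638⌋ = 40.
With m₀=0, d₀=1 and mₖ₊₁ = dₖaₖ − mₖ, dₖ₊₁ = (n − mₖ₊₁²)/dₖ, aₖ₊₁ = ⌊(a₀+mₖ₊₁)/dₖ₊₁⌋:
  k=1: m=40, d=38, a=2
  k=2: m=36, d=9, a=8
  k=3: m=36, d=38, a=2
  k=4: m=40, d=1, a=80
d=1 and a=2a₀=80 at k=4, so the next step gives (m, d) = (40, 38) again — its k=1 value — and the period has length 4.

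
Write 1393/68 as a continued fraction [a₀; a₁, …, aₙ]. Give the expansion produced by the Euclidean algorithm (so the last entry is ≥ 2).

[20; 2, 16, 2]

1393 = 20×68 + 33
68 = 2×33 + 2
33 = 16×2 + 1
2 = 2×1 + 0  (stop)
So 1393/68 = [20; 2, 16, 2].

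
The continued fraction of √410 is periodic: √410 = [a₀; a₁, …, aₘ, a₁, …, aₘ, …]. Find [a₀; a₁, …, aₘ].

[20; 4, 40]

a₀ = ⌊√410⌋ = 20.
With m₀=0, d₀=1 and mₖ₊₁ = dₖaₖ − mₖ, dₖ₊₁ = (n − mₖ₊₁²)/dₖ, aₖ₊₁ = ⌊(a₀+mₖ₊₁)/dₖ₊₁⌋:
  k=1: m=20, d=10, a=4
  k=2: m=20, d=1, a=40
d=1 and a=2a₀=40 at k=2, so the next step gives (m, d) = (20, 10) again — its k=1 value — and the period has length 2.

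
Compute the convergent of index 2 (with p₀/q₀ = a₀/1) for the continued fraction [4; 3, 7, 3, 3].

Using pₖ = aₖpₖ₋₁ + pₖ₋₂, qₖ = aₖqₖ₋₁ + qₖ₋₂ (with p₋₁=1, p₋₂=0, q₋₁=0, q₋₂=1):
  k=0: a=4, p=4, q=1
  k=1: a=3, p=13, q=3
  k=2: a=7, p=95, q=22

95/22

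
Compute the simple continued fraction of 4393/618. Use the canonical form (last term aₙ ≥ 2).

4393 = 7·618 + 67
618 = 9·67 + 15
67 = 4·15 + 7
15 = 2·7 + 1
7 = 7·1 + 0  (stop)
So 4393/618 = [7; 9, 4, 2, 7].

[7; 9, 4, 2, 7]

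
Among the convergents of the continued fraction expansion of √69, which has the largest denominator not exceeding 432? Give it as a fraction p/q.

2384/287

√69 = [8; 3, 3, 1, 4, 1, 3, 3, 16, …] (period length 8).
Convergents:
  p_0/q_0 = 8/1
  p_1/q_1 = 25/3
  p_2/q_2 = 83/10
  p_3/q_3 = 108/13
  p_4/q_4 = 515/62
  p_5/q_5 = 623/75
  p_6/q_6 = 2384/287
  p_7/q_7 = 7775/936
q_6 = 287 ≤ 432 < 936 = q_7, so the answer is 2384/287.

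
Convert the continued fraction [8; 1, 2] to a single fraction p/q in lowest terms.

26/3

Using pₖ = aₖpₖ₋₁ + pₖ₋₂ and qₖ = aₖqₖ₋₁ + qₖ₋₂:
  k=0: a=8, p=8, q=1
  k=1: a=1, p=9, q=1
  k=2: a=2, p=26, q=3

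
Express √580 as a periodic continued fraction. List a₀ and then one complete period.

a₀ = ⌊√580⌋ = 24.

[24; 12, 48]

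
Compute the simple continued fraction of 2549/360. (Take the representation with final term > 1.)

2549 = 7*360 + 29
360 = 12*29 + 12
29 = 2*12 + 5
12 = 2*5 + 2
5 = 2*2 + 1
2 = 2*1 + 0  (stop)
So 2549/360 = [7; 12, 2, 2, 2, 2].

[7; 12, 2, 2, 2, 2]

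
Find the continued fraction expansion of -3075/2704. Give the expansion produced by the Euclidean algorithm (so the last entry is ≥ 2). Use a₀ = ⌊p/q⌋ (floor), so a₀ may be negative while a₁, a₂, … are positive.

[-2; 1, 6, 3, 2, 7, 7]

-3075 = -2*2704 + 2333
2704 = 1*2333 + 371
2333 = 6*371 + 107
371 = 3*107 + 50
107 = 2*50 + 7
50 = 7*7 + 1
7 = 7*1 + 0  (stop)
So -3075/2704 = [-2; 1, 6, 3, 2, 7, 7].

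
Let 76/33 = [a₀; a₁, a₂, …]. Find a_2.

3

76 = 2·33 + 10   →  a_0 = 2
33 = 3·10 + 3   →  a_1 = 3
10 = 3·3 + 1   →  a_2 = 3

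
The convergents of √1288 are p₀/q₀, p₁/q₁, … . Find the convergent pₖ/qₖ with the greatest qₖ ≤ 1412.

23220/647

√1288 = [35; 1, 7, 1, 70, …] (period length 4).
Convergents:
  p_0/q_0 = 35/1
  p_1/q_1 = 36/1
  p_2/q_2 = 287/8
  p_3/q_3 = 323/9
  p_4/q_4 = 22897/638
  p_5/q_5 = 23220/647
  p_6/q_6 = 185437/5167
q_5 = 647 ≤ 1412 < 5167 = q_6, so the answer is 23220/647.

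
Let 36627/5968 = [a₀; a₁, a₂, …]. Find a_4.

16

36627 = 6·5968 + 819   →  a_0 = 6
5968 = 7·819 + 235   →  a_1 = 7
819 = 3·235 + 114   →  a_2 = 3
235 = 2·114 + 7   →  a_3 = 2
114 = 16·7 + 2   →  a_4 = 16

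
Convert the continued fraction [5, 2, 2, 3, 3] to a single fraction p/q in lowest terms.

303/56

Fold from the inside: start with 3/1.
  3 + 1/3 = 10/3
  2 + 3/10 = 23/10
  2 + 10/23 = 56/23
  5 + 23/56 = 303/56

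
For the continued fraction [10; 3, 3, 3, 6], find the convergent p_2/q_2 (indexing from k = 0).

Using pₖ = aₖpₖ₋₁ + pₖ₋₂, qₖ = aₖqₖ₋₁ + qₖ₋₂ (with p₋₁=1, p₋₂=0, q₋₁=0, q₋₂=1):
  k=0: a=10, p=10, q=1
  k=1: a=3, p=31, q=3
  k=2: a=3, p=103, q=10

103/10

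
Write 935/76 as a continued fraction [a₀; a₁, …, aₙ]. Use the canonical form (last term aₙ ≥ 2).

935 = 12*76 + 23
76 = 3*23 + 7
23 = 3*7 + 2
7 = 3*2 + 1
2 = 2*1 + 0  (stop)
So 935/76 = [12; 3, 3, 3, 2].

[12; 3, 3, 3, 2]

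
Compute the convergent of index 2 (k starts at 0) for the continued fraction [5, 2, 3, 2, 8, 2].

38/7

Using pₖ = aₖpₖ₋₁ + pₖ₋₂, qₖ = aₖqₖ₋₁ + qₖ₋₂ (with p₋₁=1, p₋₂=0, q₋₁=0, q₋₂=1):
  k=0: a=5, p=5, q=1
  k=1: a=2, p=11, q=2
  k=2: a=3, p=38, q=7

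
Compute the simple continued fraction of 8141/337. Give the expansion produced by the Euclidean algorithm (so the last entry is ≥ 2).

8141 = 24·337 + 53
337 = 6·53 + 19
53 = 2·19 + 15
19 = 1·15 + 4
15 = 3·4 + 3
4 = 1·3 + 1
3 = 3·1 + 0  (stop)
So 8141/337 = [24; 6, 2, 1, 3, 1, 3].

[24; 6, 2, 1, 3, 1, 3]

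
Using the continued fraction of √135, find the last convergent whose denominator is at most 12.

93/8

√135 = [11; 1, 1, 1, 1, 1, 1, 1, 22, …] (period length 8).
Convergents:
  p_0/q_0 = 11/1
  p_1/q_1 = 12/1
  p_2/q_2 = 23/2
  p_3/q_3 = 35/3
  p_4/q_4 = 58/5
  p_5/q_5 = 93/8
  p_6/q_6 = 151/13
q_5 = 8 ≤ 12 < 13 = q_6, so the answer is 93/8.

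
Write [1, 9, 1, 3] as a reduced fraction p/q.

Using pₖ = aₖpₖ₋₁ + pₖ₋₂ and qₖ = aₖqₖ₋₁ + qₖ₋₂:
  k=0: a=1, p=1, q=1
  k=1: a=9, p=10, q=9
  k=2: a=1, p=11, q=10
  k=3: a=3, p=43, q=39

43/39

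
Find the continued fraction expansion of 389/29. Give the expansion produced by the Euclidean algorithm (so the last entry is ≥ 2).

389 = 13·29 + 12
29 = 2·12 + 5
12 = 2·5 + 2
5 = 2·2 + 1
2 = 2·1 + 0  (stop)
So 389/29 = [13; 2, 2, 2, 2].

[13; 2, 2, 2, 2]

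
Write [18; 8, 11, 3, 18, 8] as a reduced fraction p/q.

735584/40587

Using pₖ = aₖpₖ₋₁ + pₖ₋₂ and qₖ = aₖqₖ₋₁ + qₖ₋₂:
  k=0: a=18, p=18, q=1
  k=1: a=8, p=145, q=8
  k=2: a=11, p=1613, q=89
  k=3: a=3, p=4984, q=275
  k=4: a=18, p=91325, q=5039
  k=5: a=8, p=735584, q=40587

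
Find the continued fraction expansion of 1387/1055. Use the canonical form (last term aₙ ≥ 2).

1387 = 1*1055 + 332
1055 = 3*332 + 59
332 = 5*59 + 37
59 = 1*37 + 22
37 = 1*22 + 15
22 = 1*15 + 7
15 = 2*7 + 1
7 = 7*1 + 0  (stop)
So 1387/1055 = [1; 3, 5, 1, 1, 1, 2, 7].

[1; 3, 5, 1, 1, 1, 2, 7]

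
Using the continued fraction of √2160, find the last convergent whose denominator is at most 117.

4787/103

√2160 = [46; 2, 9, 1, 4, 1, 9, 2, 92, …] (period length 8).
Convergents:
  p_0/q_0 = 46/1
  p_1/q_1 = 93/2
  p_2/q_2 = 883/19
  p_3/q_3 = 976/21
  p_4/q_4 = 4787/103
  p_5/q_5 = 5763/124
q_4 = 103 ≤ 117 < 124 = q_5, so the answer is 4787/103.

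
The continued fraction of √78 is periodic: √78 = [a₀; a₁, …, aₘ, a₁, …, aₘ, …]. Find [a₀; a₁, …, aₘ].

a₀ = ⌊√78⌋ = 8.
With m₀=0, d₀=1 and mₖ₊₁ = dₖaₖ − mₖ, dₖ₊₁ = (n − mₖ₊₁²)/dₖ, aₖ₊₁ = ⌊(a₀+mₖ₊₁)/dₖ₊₁⌋:
  k=1: m=8, d=14, a=1
  k=2: m=6, d=3, a=4
  k=3: m=6, d=14, a=1
  k=4: m=8, d=1, a=16
d=1 and a=2a₀=16 at k=4, so the next step gives (m, d) = (8, 14) again — its k=1 value — and the period has length 4.

[8; 1, 4, 1, 16]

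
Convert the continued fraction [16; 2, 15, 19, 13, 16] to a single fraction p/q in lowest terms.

2044254/124015

Fold from the inside: start with 16/1.
  13 + 1/16 = 209/16
  19 + 16/209 = 3987/209
  15 + 209/3987 = 60014/3987
  2 + 3987/60014 = 124015/60014
  16 + 60014/124015 = 2044254/124015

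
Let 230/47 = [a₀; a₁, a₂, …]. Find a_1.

1

230 = 4·47 + 42   →  a_0 = 4
47 = 1·42 + 5   →  a_1 = 1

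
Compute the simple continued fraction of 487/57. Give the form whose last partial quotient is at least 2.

487 = 8·57 + 31
57 = 1·31 + 26
31 = 1·26 + 5
26 = 5·5 + 1
5 = 5·1 + 0  (stop)
So 487/57 = [8; 1, 1, 5, 5].

[8; 1, 1, 5, 5]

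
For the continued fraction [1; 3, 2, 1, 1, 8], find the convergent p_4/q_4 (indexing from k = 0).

22/17

Using pₖ = aₖpₖ₋₁ + pₖ₋₂, qₖ = aₖqₖ₋₁ + qₖ₋₂ (with p₋₁=1, p₋₂=0, q₋₁=0, q₋₂=1):
  k=0: a=1, p=1, q=1
  k=1: a=3, p=4, q=3
  k=2: a=2, p=9, q=7
  k=3: a=1, p=13, q=10
  k=4: a=1, p=22, q=17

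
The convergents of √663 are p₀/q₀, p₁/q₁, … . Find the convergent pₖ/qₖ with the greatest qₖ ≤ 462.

√663 = [25; 1, 2, 1, 50, …] (period length 4).
Convergents:
  p_0/q_0 = 25/1
  p_1/q_1 = 26/1
  p_2/q_2 = 77/3
  p_3/q_3 = 103/4
  p_4/q_4 = 5227/203
  p_5/q_5 = 5330/207
  p_6/q_6 = 15887/617
q_5 = 207 ≤ 462 < 617 = q_6, so the answer is 5330/207.

5330/207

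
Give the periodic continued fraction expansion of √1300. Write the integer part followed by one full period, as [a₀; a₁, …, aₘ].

[36; 18, 72]

a₀ = ⌊√1300⌋ = 36.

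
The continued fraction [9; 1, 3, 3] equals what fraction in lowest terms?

127/13

Fold from the inside: start with 3/1.
  3 + 1/3 = 10/3
  1 + 3/10 = 13/10
  9 + 10/13 = 127/13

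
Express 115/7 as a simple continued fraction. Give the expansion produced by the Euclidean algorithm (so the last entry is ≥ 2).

115 = 16*7 + 3
7 = 2*3 + 1
3 = 3*1 + 0  (stop)
So 115/7 = [16; 2, 3].

[16; 2, 3]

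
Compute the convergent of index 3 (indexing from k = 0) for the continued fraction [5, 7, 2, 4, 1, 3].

Using pₖ = aₖpₖ₋₁ + pₖ₋₂, qₖ = aₖqₖ₋₁ + qₖ₋₂ (with p₋₁=1, p₋₂=0, q₋₁=0, q₋₂=1):
  k=0: a=5, p=5, q=1
  k=1: a=7, p=36, q=7
  k=2: a=2, p=77, q=15
  k=3: a=4, p=344, q=67

344/67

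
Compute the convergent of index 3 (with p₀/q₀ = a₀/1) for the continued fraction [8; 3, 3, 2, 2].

191/23

Using pₖ = aₖpₖ₋₁ + pₖ₋₂, qₖ = aₖqₖ₋₁ + qₖ₋₂ (with p₋₁=1, p₋₂=0, q₋₁=0, q₋₂=1):
  k=0: a=8, p=8, q=1
  k=1: a=3, p=25, q=3
  k=2: a=3, p=83, q=10
  k=3: a=2, p=191, q=23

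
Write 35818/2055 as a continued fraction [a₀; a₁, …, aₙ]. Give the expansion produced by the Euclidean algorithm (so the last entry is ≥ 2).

[17; 2, 3, 18, 16]

35818 = 17·2055 + 883
2055 = 2·883 + 289
883 = 3·289 + 16
289 = 18·16 + 1
16 = 16·1 + 0  (stop)
So 35818/2055 = [17; 2, 3, 18, 16].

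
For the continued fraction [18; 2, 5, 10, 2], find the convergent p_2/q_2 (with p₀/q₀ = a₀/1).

203/11

Using pₖ = aₖpₖ₋₁ + pₖ₋₂, qₖ = aₖqₖ₋₁ + qₖ₋₂ (with p₋₁=1, p₋₂=0, q₋₁=0, q₋₂=1):
  k=0: a=18, p=18, q=1
  k=1: a=2, p=37, q=2
  k=2: a=5, p=203, q=11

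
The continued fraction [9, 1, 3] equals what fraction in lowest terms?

39/4

Fold from the inside: start with 3/1.
  1 + 1/3 = 4/3
  9 + 3/4 = 39/4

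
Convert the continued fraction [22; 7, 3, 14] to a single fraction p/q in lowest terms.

6973/315

Fold from the inside: start with 14/1.
  3 + 1/14 = 43/14
  7 + 14/43 = 315/43
  22 + 43/315 = 6973/315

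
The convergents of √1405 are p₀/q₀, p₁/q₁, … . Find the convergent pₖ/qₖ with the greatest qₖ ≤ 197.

2249/60

√1405 = [37; 2, 14, 2, 74, …] (period length 4).
Convergents:
  p_0/q_0 = 37/1
  p_1/q_1 = 75/2
  p_2/q_2 = 1087/29
  p_3/q_3 = 2249/60
  p_4/q_4 = 167513/4469
q_3 = 60 ≤ 197 < 4469 = q_4, so the answer is 2249/60.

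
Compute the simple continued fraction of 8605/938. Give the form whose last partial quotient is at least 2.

8605 = 9*938 + 163
938 = 5*163 + 123
163 = 1*123 + 40
123 = 3*40 + 3
40 = 13*3 + 1
3 = 3*1 + 0  (stop)
So 8605/938 = [9; 5, 1, 3, 13, 3].

[9; 5, 1, 3, 13, 3]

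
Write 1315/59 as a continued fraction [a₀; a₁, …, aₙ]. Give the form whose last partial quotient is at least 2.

[22; 3, 2, 8]

1315 = 22·59 + 17
59 = 3·17 + 8
17 = 2·8 + 1
8 = 8·1 + 0  (stop)
So 1315/59 = [22; 3, 2, 8].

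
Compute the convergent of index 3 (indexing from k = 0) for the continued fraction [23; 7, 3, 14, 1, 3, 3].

7288/315

Using pₖ = aₖpₖ₋₁ + pₖ₋₂, qₖ = aₖqₖ₋₁ + qₖ₋₂ (with p₋₁=1, p₋₂=0, q₋₁=0, q₋₂=1):
  k=0: a=23, p=23, q=1
  k=1: a=7, p=162, q=7
  k=2: a=3, p=509, q=22
  k=3: a=14, p=7288, q=315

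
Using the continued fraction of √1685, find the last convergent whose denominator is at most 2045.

√1685 = [41; 20, 1, 1, 20, 82, …] (period length 5).
Convergents:
  p_0/q_0 = 41/1
  p_1/q_1 = 821/20
  p_2/q_2 = 862/21
  p_3/q_3 = 1683/41
  p_4/q_4 = 34522/841
  p_5/q_5 = 2832487/69003
q_4 = 841 ≤ 2045 < 69003 = q_5, so the answer is 34522/841.

34522/841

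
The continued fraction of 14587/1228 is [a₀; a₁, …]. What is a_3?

14587 = 11·1228 + 1079   →  a_0 = 11
1228 = 1·1079 + 149   →  a_1 = 1
1079 = 7·149 + 36   →  a_2 = 7
149 = 4·36 + 5   →  a_3 = 4

4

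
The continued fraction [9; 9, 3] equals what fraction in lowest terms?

255/28

Fold from the inside: start with 3/1.
  9 + 1/3 = 28/3
  9 + 3/28 = 255/28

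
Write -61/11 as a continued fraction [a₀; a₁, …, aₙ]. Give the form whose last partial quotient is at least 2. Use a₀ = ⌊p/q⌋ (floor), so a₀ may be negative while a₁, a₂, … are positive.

-61 = -6×11 + 5
11 = 2×5 + 1
5 = 5×1 + 0  (stop)
So -61/11 = [-6; 2, 5].

[-6; 2, 5]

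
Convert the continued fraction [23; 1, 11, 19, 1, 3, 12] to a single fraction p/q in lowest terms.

Using pₖ = aₖpₖ₋₁ + pₖ₋₂ and qₖ = aₖqₖ₋₁ + qₖ₋₂:
  k=0: a=23, p=23, q=1
  k=1: a=1, p=24, q=1
  k=2: a=11, p=287, q=12
  k=3: a=19, p=5477, q=229
  k=4: a=1, p=5764, q=241
  k=5: a=3, p=22769, q=952
  k=6: a=12, p=278992, q=11665

278992/11665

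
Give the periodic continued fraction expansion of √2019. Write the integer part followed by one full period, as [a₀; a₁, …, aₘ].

a₀ = ⌊√2019⌋ = 44.
With m₀=0, d₀=1 and mₖ₊₁ = dₖaₖ − mₖ, dₖ₊₁ = (n − mₖ₊₁²)/dₖ, aₖ₊₁ = ⌊(a₀+mₖ₊₁)/dₖ₊₁⌋:
  k=1: m=44, d=83, a=1
  k=2: m=39, d=6, a=13
  k=3: m=39, d=83, a=1
  k=4: m=44, d=1, a=88
d=1 and a=2a₀=88 at k=4, so the next step gives (m, d) = (44, 83) again — its k=1 value — and the period has length 4.

[44; 1, 13, 1, 88]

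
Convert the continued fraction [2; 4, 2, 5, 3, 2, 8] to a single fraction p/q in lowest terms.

6771/3044

Fold from the inside: start with 8/1.
  2 + 1/8 = 17/8
  3 + 8/17 = 59/17
  5 + 17/59 = 312/59
  2 + 59/312 = 683/312
  4 + 312/683 = 3044/683
  2 + 683/3044 = 6771/3044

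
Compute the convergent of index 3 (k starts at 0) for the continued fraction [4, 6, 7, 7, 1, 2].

1278/307

Using pₖ = aₖpₖ₋₁ + pₖ₋₂, qₖ = aₖqₖ₋₁ + qₖ₋₂ (with p₋₁=1, p₋₂=0, q₋₁=0, q₋₂=1):
  k=0: a=4, p=4, q=1
  k=1: a=6, p=25, q=6
  k=2: a=7, p=179, q=43
  k=3: a=7, p=1278, q=307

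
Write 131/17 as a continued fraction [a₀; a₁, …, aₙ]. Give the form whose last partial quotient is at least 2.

[7; 1, 2, 2, 2]

131 = 7×17 + 12
17 = 1×12 + 5
12 = 2×5 + 2
5 = 2×2 + 1
2 = 2×1 + 0  (stop)
So 131/17 = [7; 1, 2, 2, 2].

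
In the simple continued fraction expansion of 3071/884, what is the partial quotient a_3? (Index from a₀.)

9

3071 = 3·884 + 419   →  a_0 = 3
884 = 2·419 + 46   →  a_1 = 2
419 = 9·46 + 5   →  a_2 = 9
46 = 9·5 + 1   →  a_3 = 9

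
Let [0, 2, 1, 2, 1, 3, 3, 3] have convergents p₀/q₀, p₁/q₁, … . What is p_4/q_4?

Using pₖ = aₖpₖ₋₁ + pₖ₋₂, qₖ = aₖqₖ₋₁ + qₖ₋₂ (with p₋₁=1, p₋₂=0, q₋₁=0, q₋₂=1):
  k=0: a=0, p=0, q=1
  k=1: a=2, p=1, q=2
  k=2: a=1, p=1, q=3
  k=3: a=2, p=3, q=8
  k=4: a=1, p=4, q=11

4/11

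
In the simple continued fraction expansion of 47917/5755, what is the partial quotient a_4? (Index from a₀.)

47917 = 8·5755 + 1877   →  a_0 = 8
5755 = 3·1877 + 124   →  a_1 = 3
1877 = 15·124 + 17   →  a_2 = 15
124 = 7·17 + 5   →  a_3 = 7
17 = 3·5 + 2   →  a_4 = 3

3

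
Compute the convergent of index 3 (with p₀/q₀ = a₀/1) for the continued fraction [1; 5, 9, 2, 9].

Using pₖ = aₖpₖ₋₁ + pₖ₋₂, qₖ = aₖqₖ₋₁ + qₖ₋₂ (with p₋₁=1, p₋₂=0, q₋₁=0, q₋₂=1):
  k=0: a=1, p=1, q=1
  k=1: a=5, p=6, q=5
  k=2: a=9, p=55, q=46
  k=3: a=2, p=116, q=97

116/97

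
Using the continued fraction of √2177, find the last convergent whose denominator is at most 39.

√2177 = [46; 1, 1, 1, 12, 1, 1, 1, 92, …] (period length 8).
Convergents:
  p_0/q_0 = 46/1
  p_1/q_1 = 47/1
  p_2/q_2 = 93/2
  p_3/q_3 = 140/3
  p_4/q_4 = 1773/38
  p_5/q_5 = 1913/41
q_4 = 38 ≤ 39 < 41 = q_5, so the answer is 1773/38.

1773/38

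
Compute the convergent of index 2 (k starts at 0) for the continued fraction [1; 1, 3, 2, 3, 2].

Using pₖ = aₖpₖ₋₁ + pₖ₋₂, qₖ = aₖqₖ₋₁ + qₖ₋₂ (with p₋₁=1, p₋₂=0, q₋₁=0, q₋₂=1):
  k=0: a=1, p=1, q=1
  k=1: a=1, p=2, q=1
  k=2: a=3, p=7, q=4

7/4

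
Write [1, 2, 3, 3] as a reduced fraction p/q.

Fold from the inside: start with 3/1.
  3 + 1/3 = 10/3
  2 + 3/10 = 23/10
  1 + 10/23 = 33/23

33/23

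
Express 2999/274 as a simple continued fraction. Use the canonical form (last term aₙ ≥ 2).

2999 = 10*274 + 259
274 = 1*259 + 15
259 = 17*15 + 4
15 = 3*4 + 3
4 = 1*3 + 1
3 = 3*1 + 0  (stop)
So 2999/274 = [10; 1, 17, 3, 1, 3].

[10; 1, 17, 3, 1, 3]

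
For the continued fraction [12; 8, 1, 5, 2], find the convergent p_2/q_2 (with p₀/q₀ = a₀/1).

Using pₖ = aₖpₖ₋₁ + pₖ₋₂, qₖ = aₖqₖ₋₁ + qₖ₋₂ (with p₋₁=1, p₋₂=0, q₋₁=0, q₋₂=1):
  k=0: a=12, p=12, q=1
  k=1: a=8, p=97, q=8
  k=2: a=1, p=109, q=9

109/9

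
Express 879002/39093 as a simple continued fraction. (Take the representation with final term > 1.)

[22; 2, 16, 19, 1, 2, 6, 3]

879002 = 22*39093 + 18956
39093 = 2*18956 + 1181
18956 = 16*1181 + 60
1181 = 19*60 + 41
60 = 1*41 + 19
41 = 2*19 + 3
19 = 6*3 + 1
3 = 3*1 + 0  (stop)
So 879002/39093 = [22; 2, 16, 19, 1, 2, 6, 3].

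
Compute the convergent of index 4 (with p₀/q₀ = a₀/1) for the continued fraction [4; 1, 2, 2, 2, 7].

Using pₖ = aₖpₖ₋₁ + pₖ₋₂, qₖ = aₖqₖ₋₁ + qₖ₋₂ (with p₋₁=1, p₋₂=0, q₋₁=0, q₋₂=1):
  k=0: a=4, p=4, q=1
  k=1: a=1, p=5, q=1
  k=2: a=2, p=14, q=3
  k=3: a=2, p=33, q=7
  k=4: a=2, p=80, q=17

80/17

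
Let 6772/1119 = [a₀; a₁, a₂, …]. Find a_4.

6772 = 6·1119 + 58   →  a_0 = 6
1119 = 19·58 + 17   →  a_1 = 19
58 = 3·17 + 7   →  a_2 = 3
17 = 2·7 + 3   →  a_3 = 2
7 = 2·3 + 1   →  a_4 = 2

2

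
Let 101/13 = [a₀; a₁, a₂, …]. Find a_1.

101 = 7·13 + 10   →  a_0 = 7
13 = 1·10 + 3   →  a_1 = 1

1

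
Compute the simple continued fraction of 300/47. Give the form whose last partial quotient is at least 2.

300 = 6*47 + 18
47 = 2*18 + 11
18 = 1*11 + 7
11 = 1*7 + 4
7 = 1*4 + 3
4 = 1*3 + 1
3 = 3*1 + 0  (stop)
So 300/47 = [6; 2, 1, 1, 1, 1, 3].

[6; 2, 1, 1, 1, 1, 3]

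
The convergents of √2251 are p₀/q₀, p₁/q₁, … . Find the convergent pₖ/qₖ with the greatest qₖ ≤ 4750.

182330/3843

√2251 = [47; 2, 4, 47, 4, 2, 94, …] (period length 6).
Convergents:
  p_0/q_0 = 47/1
  p_1/q_1 = 95/2
  p_2/q_2 = 427/9
  p_3/q_3 = 20164/425
  p_4/q_4 = 81083/1709
  p_5/q_5 = 182330/3843
  p_6/q_6 = 17220103/362951
q_5 = 3843 ≤ 4750 < 362951 = q_6, so the answer is 182330/3843.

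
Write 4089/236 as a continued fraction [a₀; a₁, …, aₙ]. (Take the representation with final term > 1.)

4089 = 17*236 + 77
236 = 3*77 + 5
77 = 15*5 + 2
5 = 2*2 + 1
2 = 2*1 + 0  (stop)
So 4089/236 = [17; 3, 15, 2, 2].

[17; 3, 15, 2, 2]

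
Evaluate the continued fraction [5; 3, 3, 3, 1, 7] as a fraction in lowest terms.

1771/334

Fold from the inside: start with 7/1.
  1 + 1/7 = 8/7
  3 + 7/8 = 31/8
  3 + 8/31 = 101/31
  3 + 31/101 = 334/101
  5 + 101/334 = 1771/334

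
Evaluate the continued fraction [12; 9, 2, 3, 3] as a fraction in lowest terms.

Using pₖ = aₖpₖ₋₁ + pₖ₋₂ and qₖ = aₖqₖ₋₁ + qₖ₋₂:
  k=0: a=12, p=12, q=1
  k=1: a=9, p=109, q=9
  k=2: a=2, p=230, q=19
  k=3: a=3, p=799, q=66
  k=4: a=3, p=2627, q=217

2627/217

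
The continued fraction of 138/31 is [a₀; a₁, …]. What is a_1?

138 = 4·31 + 14   →  a_0 = 4
31 = 2·14 + 3   →  a_1 = 2

2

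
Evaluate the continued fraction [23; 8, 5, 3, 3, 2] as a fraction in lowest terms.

23099/999

Using pₖ = aₖpₖ₋₁ + pₖ₋₂ and qₖ = aₖqₖ₋₁ + qₖ₋₂:
  k=0: a=23, p=23, q=1
  k=1: a=8, p=185, q=8
  k=2: a=5, p=948, q=41
  k=3: a=3, p=3029, q=131
  k=4: a=3, p=10035, q=434
  k=5: a=2, p=23099, q=999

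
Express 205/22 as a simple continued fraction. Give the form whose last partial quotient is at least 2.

205 = 9×22 + 7
22 = 3×7 + 1
7 = 7×1 + 0  (stop)
So 205/22 = [9; 3, 7].

[9; 3, 7]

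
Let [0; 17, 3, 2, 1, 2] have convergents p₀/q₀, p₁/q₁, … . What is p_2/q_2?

3/52

Using pₖ = aₖpₖ₋₁ + pₖ₋₂, qₖ = aₖqₖ₋₁ + qₖ₋₂ (with p₋₁=1, p₋₂=0, q₋₁=0, q₋₂=1):
  k=0: a=0, p=0, q=1
  k=1: a=17, p=1, q=17
  k=2: a=3, p=3, q=52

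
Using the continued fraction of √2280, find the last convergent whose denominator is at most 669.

18288/383

√2280 = [47; 1, 2, 1, 94, …] (period length 4).
Convergents:
  p_0/q_0 = 47/1
  p_1/q_1 = 48/1
  p_2/q_2 = 143/3
  p_3/q_3 = 191/4
  p_4/q_4 = 18097/379
  p_5/q_5 = 18288/383
  p_6/q_6 = 54673/1145
q_5 = 383 ≤ 669 < 1145 = q_6, so the answer is 18288/383.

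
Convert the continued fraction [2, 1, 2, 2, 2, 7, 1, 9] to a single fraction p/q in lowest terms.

3824/1413

Fold from the inside: start with 9/1.
  1 + 1/9 = 10/9
  7 + 9/10 = 79/10
  2 + 10/79 = 168/79
  2 + 79/168 = 415/168
  2 + 168/415 = 998/415
  1 + 415/998 = 1413/998
  2 + 998/1413 = 3824/1413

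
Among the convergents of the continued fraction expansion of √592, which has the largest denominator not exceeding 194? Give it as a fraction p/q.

√592 = [24; 3, 48, …] (period length 2).
Convergents:
  p_0/q_0 = 24/1
  p_1/q_1 = 73/3
  p_2/q_2 = 3528/145
  p_3/q_3 = 10657/438
q_2 = 145 ≤ 194 < 438 = q_3, so the answer is 3528/145.

3528/145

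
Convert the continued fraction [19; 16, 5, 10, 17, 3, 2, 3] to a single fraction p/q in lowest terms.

Fold from the inside: start with 3/1.
  2 + 1/3 = 7/3
  3 + 3/7 = 24/7
  17 + 7/24 = 415/24
  10 + 24/415 = 4174/415
  5 + 415/4174 = 21285/4174
  16 + 4174/21285 = 344734/21285
  19 + 21285/344734 = 6571231/344734

6571231/344734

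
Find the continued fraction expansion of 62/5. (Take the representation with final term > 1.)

62 = 12*5 + 2
5 = 2*2 + 1
2 = 2*1 + 0  (stop)
So 62/5 = [12; 2, 2].

[12; 2, 2]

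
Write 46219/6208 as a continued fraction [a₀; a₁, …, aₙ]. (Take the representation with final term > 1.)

46219 = 7*6208 + 2763
6208 = 2*2763 + 682
2763 = 4*682 + 35
682 = 19*35 + 17
35 = 2*17 + 1
17 = 17*1 + 0  (stop)
So 46219/6208 = [7; 2, 4, 19, 2, 17].

[7; 2, 4, 19, 2, 17]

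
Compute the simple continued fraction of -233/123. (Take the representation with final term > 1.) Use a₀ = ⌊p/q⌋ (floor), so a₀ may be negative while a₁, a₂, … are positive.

-233 = -2×123 + 13
123 = 9×13 + 6
13 = 2×6 + 1
6 = 6×1 + 0  (stop)
So -233/123 = [-2; 9, 2, 6].

[-2; 9, 2, 6]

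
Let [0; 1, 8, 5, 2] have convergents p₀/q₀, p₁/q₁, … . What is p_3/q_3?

41/46

Using pₖ = aₖpₖ₋₁ + pₖ₋₂, qₖ = aₖqₖ₋₁ + qₖ₋₂ (with p₋₁=1, p₋₂=0, q₋₁=0, q₋₂=1):
  k=0: a=0, p=0, q=1
  k=1: a=1, p=1, q=1
  k=2: a=8, p=8, q=9
  k=3: a=5, p=41, q=46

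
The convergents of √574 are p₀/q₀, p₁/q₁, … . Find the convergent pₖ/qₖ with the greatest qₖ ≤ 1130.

√574 = [23; 1, 22, 1, 46, …] (period length 4).
Convergents:
  p_0/q_0 = 23/1
  p_1/q_1 = 24/1
  p_2/q_2 = 551/23
  p_3/q_3 = 575/24
  p_4/q_4 = 27001/1127
  p_5/q_5 = 27576/1151
q_4 = 1127 ≤ 1130 < 1151 = q_5, so the answer is 27001/1127.

27001/1127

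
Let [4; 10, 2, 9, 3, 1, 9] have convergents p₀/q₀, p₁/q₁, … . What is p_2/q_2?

86/21

Using pₖ = aₖpₖ₋₁ + pₖ₋₂, qₖ = aₖqₖ₋₁ + qₖ₋₂ (with p₋₁=1, p₋₂=0, q₋₁=0, q₋₂=1):
  k=0: a=4, p=4, q=1
  k=1: a=10, p=41, q=10
  k=2: a=2, p=86, q=21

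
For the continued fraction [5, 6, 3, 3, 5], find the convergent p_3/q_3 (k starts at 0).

Using pₖ = aₖpₖ₋₁ + pₖ₋₂, qₖ = aₖqₖ₋₁ + qₖ₋₂ (with p₋₁=1, p₋₂=0, q₋₁=0, q₋₂=1):
  k=0: a=5, p=5, q=1
  k=1: a=6, p=31, q=6
  k=2: a=3, p=98, q=19
  k=3: a=3, p=325, q=63

325/63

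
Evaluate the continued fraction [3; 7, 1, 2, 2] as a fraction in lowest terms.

169/54

Fold from the inside: start with 2/1.
  2 + 1/2 = 5/2
  1 + 2/5 = 7/5
  7 + 5/7 = 54/7
  3 + 7/54 = 169/54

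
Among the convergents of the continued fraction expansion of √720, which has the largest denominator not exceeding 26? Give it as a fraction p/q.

√720 = [26; 1, 4, 1, 52, …] (period length 4).
Convergents:
  p_0/q_0 = 26/1
  p_1/q_1 = 27/1
  p_2/q_2 = 134/5
  p_3/q_3 = 161/6
  p_4/q_4 = 8506/317
q_3 = 6 ≤ 26 < 317 = q_4, so the answer is 161/6.

161/6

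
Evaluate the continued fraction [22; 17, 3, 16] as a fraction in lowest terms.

18727/849

Fold from the inside: start with 16/1.
  3 + 1/16 = 49/16
  17 + 16/49 = 849/49
  22 + 49/849 = 18727/849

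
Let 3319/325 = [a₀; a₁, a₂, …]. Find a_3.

3319 = 10·325 + 69   →  a_0 = 10
325 = 4·69 + 49   →  a_1 = 4
69 = 1·49 + 20   →  a_2 = 1
49 = 2·20 + 9   →  a_3 = 2

2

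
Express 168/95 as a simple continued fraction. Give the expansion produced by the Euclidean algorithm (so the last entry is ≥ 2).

[1; 1, 3, 3, 7]

168 = 1·95 + 73
95 = 1·73 + 22
73 = 3·22 + 7
22 = 3·7 + 1
7 = 7·1 + 0  (stop)
So 168/95 = [1; 1, 3, 3, 7].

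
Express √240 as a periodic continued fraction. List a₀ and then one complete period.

[15; 2, 30]

a₀ = ⌊√240⌋ = 15.
With m₀=0, d₀=1 and mₖ₊₁ = dₖaₖ − mₖ, dₖ₊₁ = (n − mₖ₊₁²)/dₖ, aₖ₊₁ = ⌊(a₀+mₖ₊₁)/dₖ₊₁⌋:
  k=1: m=15, d=15, a=2
  k=2: m=15, d=1, a=30
d=1 and a=2a₀=30 at k=2, so the next step gives (m, d) = (15, 15) again — its k=1 value — and the period has length 2.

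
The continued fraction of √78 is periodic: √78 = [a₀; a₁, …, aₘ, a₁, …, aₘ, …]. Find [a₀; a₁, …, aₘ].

[8; 1, 4, 1, 16]

a₀ = ⌊√78⌋ = 8.
With m₀=0, d₀=1 and mₖ₊₁ = dₖaₖ − mₖ, dₖ₊₁ = (n − mₖ₊₁²)/dₖ, aₖ₊₁ = ⌊(a₀+mₖ₊₁)/dₖ₊₁⌋:
  k=1: m=8, d=14, a=1
  k=2: m=6, d=3, a=4
  k=3: m=6, d=14, a=1
  k=4: m=8, d=1, a=16
d=1 and a=2a₀=16 at k=4, so the next step gives (m, d) = (8, 14) again — its k=1 value — and the period has length 4.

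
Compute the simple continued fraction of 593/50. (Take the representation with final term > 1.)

593 = 11·50 + 43
50 = 1·43 + 7
43 = 6·7 + 1
7 = 7·1 + 0  (stop)
So 593/50 = [11; 1, 6, 7].

[11; 1, 6, 7]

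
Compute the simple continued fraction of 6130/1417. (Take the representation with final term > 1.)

[4; 3, 14, 1, 9, 3]

6130 = 4·1417 + 462
1417 = 3·462 + 31
462 = 14·31 + 28
31 = 1·28 + 3
28 = 9·3 + 1
3 = 3·1 + 0  (stop)
So 6130/1417 = [4; 3, 14, 1, 9, 3].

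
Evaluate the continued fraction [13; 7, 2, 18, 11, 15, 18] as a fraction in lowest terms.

Fold from the inside: start with 18/1.
  15 + 1/18 = 271/18
  11 + 18/271 = 2999/271
  18 + 271/2999 = 54253/2999
  2 + 2999/54253 = 111505/54253
  7 + 54253/111505 = 834788/111505
  13 + 111505/834788 = 10963749/834788

10963749/834788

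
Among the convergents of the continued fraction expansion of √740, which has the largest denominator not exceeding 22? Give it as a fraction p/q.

136/5

√740 = [27; 4, 1, 12, 1, 4, 54, …] (period length 6).
Convergents:
  p_0/q_0 = 27/1
  p_1/q_1 = 109/4
  p_2/q_2 = 136/5
  p_3/q_3 = 1741/64
q_2 = 5 ≤ 22 < 64 = q_3, so the answer is 136/5.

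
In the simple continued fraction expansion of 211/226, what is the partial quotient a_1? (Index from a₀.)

211 = 0·226 + 211   →  a_0 = 0
226 = 1·211 + 15   →  a_1 = 1

1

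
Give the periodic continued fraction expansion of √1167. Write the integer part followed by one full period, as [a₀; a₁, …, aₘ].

a₀ = ⌊√1167⌋ = 34.

[34; 6, 5, 11, 5, 6, 68]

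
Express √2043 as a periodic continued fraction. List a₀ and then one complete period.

a₀ = ⌊√2043⌋ = 45.
With m₀=0, d₀=1 and mₖ₊₁ = dₖaₖ − mₖ, dₖ₊₁ = (n − mₖ₊₁²)/dₖ, aₖ₊₁ = ⌊(a₀+mₖ₊₁)/dₖ₊₁⌋:
  k=1: m=45, d=18, a=5
  k=2: m=45, d=1, a=90
d=1 and a=2a₀=90 at k=2, so the next step gives (m, d) = (45, 18) again — its k=1 value — and the period has length 2.

[45; 5, 90]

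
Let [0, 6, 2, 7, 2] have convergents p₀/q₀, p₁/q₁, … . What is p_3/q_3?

15/97

Using pₖ = aₖpₖ₋₁ + pₖ₋₂, qₖ = aₖqₖ₋₁ + qₖ₋₂ (with p₋₁=1, p₋₂=0, q₋₁=0, q₋₂=1):
  k=0: a=0, p=0, q=1
  k=1: a=6, p=1, q=6
  k=2: a=2, p=2, q=13
  k=3: a=7, p=15, q=97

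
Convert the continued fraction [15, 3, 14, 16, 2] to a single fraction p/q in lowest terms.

Fold from the inside: start with 2/1.
  16 + 1/2 = 33/2
  14 + 2/33 = 464/33
  3 + 33/464 = 1425/464
  15 + 464/1425 = 21839/1425

21839/1425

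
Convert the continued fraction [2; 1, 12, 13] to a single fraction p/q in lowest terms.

Using pₖ = aₖpₖ₋₁ + pₖ₋₂ and qₖ = aₖqₖ₋₁ + qₖ₋₂:
  k=0: a=2, p=2, q=1
  k=1: a=1, p=3, q=1
  k=2: a=12, p=38, q=13
  k=3: a=13, p=497, q=170

497/170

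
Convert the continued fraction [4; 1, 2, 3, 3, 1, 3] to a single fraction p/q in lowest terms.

Fold from the inside: start with 3/1.
  1 + 1/3 = 4/3
  3 + 3/4 = 15/4
  3 + 4/15 = 49/15
  2 + 15/49 = 113/49
  1 + 49/113 = 162/113
  4 + 113/162 = 761/162

761/162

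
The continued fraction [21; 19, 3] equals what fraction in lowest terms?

Fold from the inside: start with 3/1.
  19 + 1/3 = 58/3
  21 + 3/58 = 1221/58

1221/58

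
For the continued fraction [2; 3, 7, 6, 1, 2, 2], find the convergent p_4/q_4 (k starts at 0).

Using pₖ = aₖpₖ₋₁ + pₖ₋₂, qₖ = aₖqₖ₋₁ + qₖ₋₂ (with p₋₁=1, p₋₂=0, q₋₁=0, q₋₂=1):
  k=0: a=2, p=2, q=1
  k=1: a=3, p=7, q=3
  k=2: a=7, p=51, q=22
  k=3: a=6, p=313, q=135
  k=4: a=1, p=364, q=157

364/157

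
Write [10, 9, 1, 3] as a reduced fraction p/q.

Fold from the inside: start with 3/1.
  1 + 1/3 = 4/3
  9 + 3/4 = 39/4
  10 + 4/39 = 394/39

394/39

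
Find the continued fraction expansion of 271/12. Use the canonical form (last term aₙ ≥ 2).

[22; 1, 1, 2, 2]

271 = 22×12 + 7
12 = 1×7 + 5
7 = 1×5 + 2
5 = 2×2 + 1
2 = 2×1 + 0  (stop)
So 271/12 = [22; 1, 1, 2, 2].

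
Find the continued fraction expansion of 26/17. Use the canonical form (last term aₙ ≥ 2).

26 = 1*17 + 9
17 = 1*9 + 8
9 = 1*8 + 1
8 = 8*1 + 0  (stop)
So 26/17 = [1; 1, 1, 8].

[1; 1, 1, 8]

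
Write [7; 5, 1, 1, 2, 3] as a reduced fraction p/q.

Fold from the inside: start with 3/1.
  2 + 1/3 = 7/3
  1 + 3/7 = 10/7
  1 + 7/10 = 17/10
  5 + 10/17 = 95/17
  7 + 17/95 = 682/95

682/95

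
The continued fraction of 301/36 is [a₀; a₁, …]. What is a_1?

2

301 = 8·36 + 13   →  a_0 = 8
36 = 2·13 + 10   →  a_1 = 2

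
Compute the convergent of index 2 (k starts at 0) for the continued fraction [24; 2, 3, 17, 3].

Using pₖ = aₖpₖ₋₁ + pₖ₋₂, qₖ = aₖqₖ₋₁ + qₖ₋₂ (with p₋₁=1, p₋₂=0, q₋₁=0, q₋₂=1):
  k=0: a=24, p=24, q=1
  k=1: a=2, p=49, q=2
  k=2: a=3, p=171, q=7

171/7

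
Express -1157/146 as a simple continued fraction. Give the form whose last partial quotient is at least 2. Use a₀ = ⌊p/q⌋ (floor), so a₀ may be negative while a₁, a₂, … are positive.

[-8; 13, 3, 1, 2]

-1157 = -8*146 + 11
146 = 13*11 + 3
11 = 3*3 + 2
3 = 1*2 + 1
2 = 2*1 + 0  (stop)
So -1157/146 = [-8; 13, 3, 1, 2].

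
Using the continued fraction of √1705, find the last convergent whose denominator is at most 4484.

√1705 = [41; 3, 2, 3, 82, …] (period length 4).
Convergents:
  p_0/q_0 = 41/1
  p_1/q_1 = 124/3
  p_2/q_2 = 289/7
  p_3/q_3 = 991/24
  p_4/q_4 = 81551/1975
  p_5/q_5 = 245644/5949
q_4 = 1975 ≤ 4484 < 5949 = q_5, so the answer is 81551/1975.

81551/1975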